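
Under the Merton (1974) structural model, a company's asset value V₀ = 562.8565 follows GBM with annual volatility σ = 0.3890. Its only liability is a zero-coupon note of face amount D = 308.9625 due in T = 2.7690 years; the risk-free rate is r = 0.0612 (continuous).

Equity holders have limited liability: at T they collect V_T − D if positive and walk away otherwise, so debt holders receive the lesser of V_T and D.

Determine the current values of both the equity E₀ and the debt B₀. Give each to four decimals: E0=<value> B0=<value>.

d₁ = [ln(V₀/D) + (r + σ²/2)T] / (σ√T)
   = [ln(562.8565/308.9625) + (0.0612 + 0.5·0.3890²)·2.7690] / (0.3890·√2.7690)
   = [0.599805 + 0.378967] / 0.647308 = 1.512064
d₂ = d₁ − σ√T = 1.512064 − 0.647308 = 0.864756
N(d₁) = 0.934741,  N(d₂) = 0.806414,  e^(−rT) = 0.844118
E₀ = V₀·N(d₁) − D·e^(−rT)·N(d₂)
   = 562.8565·0.934741 − 308.9625·0.844118·0.806414 = 315.811810
B₀ = V₀ − E₀ = 562.8565 − 315.811810 = 247.044690

E0=315.8118 B0=247.0447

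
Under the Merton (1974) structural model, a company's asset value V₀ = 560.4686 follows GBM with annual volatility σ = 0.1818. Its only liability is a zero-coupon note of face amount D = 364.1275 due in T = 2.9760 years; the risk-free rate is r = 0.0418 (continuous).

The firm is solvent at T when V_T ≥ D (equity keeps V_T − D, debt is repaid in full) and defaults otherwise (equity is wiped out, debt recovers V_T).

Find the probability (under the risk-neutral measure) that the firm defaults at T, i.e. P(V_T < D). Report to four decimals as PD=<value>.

d₁ = [ln(V₀/D) + (r + σ²/2)T] / (σ√T)
   = [ln(560.4686/364.1275) + (0.0418 + 0.5·0.1818²)·2.9760] / (0.1818·√2.9760)
   = [0.431269 + 0.173577] / 0.313625 = 1.928566
d₂ = d₁ − σ√T = 1.928566 − 0.313625 = 1.614942
risk-neutral PD = N(−d₂) = N(-1.614942) = 0.053162

PD=0.0532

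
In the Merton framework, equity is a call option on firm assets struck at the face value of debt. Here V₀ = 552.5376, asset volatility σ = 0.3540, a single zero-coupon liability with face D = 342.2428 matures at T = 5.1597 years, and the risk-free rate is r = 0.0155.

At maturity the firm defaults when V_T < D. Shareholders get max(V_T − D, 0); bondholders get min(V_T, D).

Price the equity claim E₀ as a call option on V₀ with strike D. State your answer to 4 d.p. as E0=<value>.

d₁ = [ln(V₀/D) + (r + σ²/2)T] / (σ√T)
   = [ln(552.5376/342.2428) + (0.0155 + 0.5·0.3540²)·5.1597] / (0.3540·√5.1597)
   = [0.479001 + 0.403272] / 0.804110 = 1.097204
d₂ = d₁ − σ√T = 1.097204 − 0.804110 = 0.293094
N(d₁) = 0.863724,  N(d₂) = 0.615275,  e^(−rT) = 0.923139
E₀ = V₀·N(d₁) − D·e^(−rT)·N(d₂)
   = 552.5376·0.863724 − 342.2428·0.923139·0.615275 = 282.851402

E0=282.8514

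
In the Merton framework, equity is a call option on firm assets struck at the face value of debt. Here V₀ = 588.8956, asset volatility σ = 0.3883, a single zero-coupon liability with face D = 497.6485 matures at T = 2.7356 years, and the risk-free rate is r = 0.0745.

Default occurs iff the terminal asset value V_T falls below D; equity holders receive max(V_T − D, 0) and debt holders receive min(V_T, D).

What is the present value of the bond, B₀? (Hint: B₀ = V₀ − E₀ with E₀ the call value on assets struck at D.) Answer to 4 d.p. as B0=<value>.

d₁ = [ln(V₀/D) + (r + σ²/2)T] / (σ√T)
   = [ln(588.8956/497.6485) + (0.0745 + 0.5·0.3883²)·2.7356] / (0.3883·√2.7356)
   = [0.168355 + 0.410035] / 0.642235 = 0.900590
d₂ = d₁ − σ√T = 0.900590 − 0.642235 = 0.258355
N(d₁) = 0.816097,  N(d₂) = 0.601934,  e^(−rT) = 0.815624
E₀ = V₀·N(d₁) − D·e^(−rT)·N(d₂)
   = 588.8956·0.816097 − 497.6485·0.815624·0.601934 = 236.274613
B₀ = V₀ − E₀ = 588.8956 − 236.274613 = 352.620987

B0=352.6210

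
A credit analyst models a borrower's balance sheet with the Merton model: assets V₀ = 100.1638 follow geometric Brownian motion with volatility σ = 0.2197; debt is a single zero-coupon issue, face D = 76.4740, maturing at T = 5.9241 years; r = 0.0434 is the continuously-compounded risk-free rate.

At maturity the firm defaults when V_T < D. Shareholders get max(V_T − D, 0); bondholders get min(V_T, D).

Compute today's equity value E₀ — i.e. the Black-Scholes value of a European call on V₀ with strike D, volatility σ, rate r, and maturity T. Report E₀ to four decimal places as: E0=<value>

E0=44.4738

d₁ = [ln(V₀/D) + (r + σ²/2)T] / (σ√T)
   = [ln(100.1638/76.4740) + (0.0434 + 0.5·0.2197²)·5.9241] / (0.2197·√5.9241)
   = [0.269856 + 0.400078] / 0.534738 = 1.252827
d₂ = d₁ − σ√T = 1.252827 − 0.534738 = 0.718089
N(d₁) = 0.894866,  N(d₂) = 0.763649,  e^(−rT) = 0.773286
E₀ = V₀·N(d₁) − D·e^(−rT)·N(d₂)
   = 100.1638·0.894866 − 76.4740·0.773286·0.763649 = 44.473789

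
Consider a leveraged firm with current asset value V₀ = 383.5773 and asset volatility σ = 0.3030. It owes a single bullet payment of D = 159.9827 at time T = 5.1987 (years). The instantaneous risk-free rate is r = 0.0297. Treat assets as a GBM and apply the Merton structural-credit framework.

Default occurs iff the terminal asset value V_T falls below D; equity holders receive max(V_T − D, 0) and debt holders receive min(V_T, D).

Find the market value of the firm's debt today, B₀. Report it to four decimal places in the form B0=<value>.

d₁ = [ln(V₀/D) + (r + σ²/2)T] / (σ√T)
   = [ln(383.5773/159.9827) + (0.0297 + 0.5·0.3030²)·5.1987] / (0.3030·√5.1987)
   = [0.874475 + 0.393045] / 0.690860 = 1.834700
d₂ = d₁ − σ√T = 1.834700 − 0.690860 = 1.143840
N(d₁) = 0.966725,  N(d₂) = 0.873655,  e^(−rT) = 0.856928
E₀ = V₀·N(d₁) − D·e^(−rT)·N(d₂)
   = 383.5773·0.966725 − 159.9827·0.856928·0.873655 = 251.041178
B₀ = V₀ − E₀ = 383.5773 − 251.041178 = 132.536122

B0=132.5361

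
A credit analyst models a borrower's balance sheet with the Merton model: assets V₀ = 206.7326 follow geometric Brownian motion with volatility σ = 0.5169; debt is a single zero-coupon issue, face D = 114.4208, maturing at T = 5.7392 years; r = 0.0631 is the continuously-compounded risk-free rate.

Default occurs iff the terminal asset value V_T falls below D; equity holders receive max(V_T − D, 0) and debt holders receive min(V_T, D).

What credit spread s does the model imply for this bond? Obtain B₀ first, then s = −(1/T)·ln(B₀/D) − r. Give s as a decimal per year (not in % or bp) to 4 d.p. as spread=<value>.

d₁ = [ln(V₀/D) + (r + σ²/2)T] / (σ√T)
   = [ln(206.7326/114.4208) + (0.0631 + 0.5·0.5169²)·5.7392] / (0.5169·√5.7392)
   = [0.591543 + 1.128859] / 1.238318 = 1.389306
d₂ = d₁ − σ√T = 1.389306 − 1.238318 = 0.150988
N(d₁) = 0.917630,  N(d₂) = 0.560007,  e^(−rT) = 0.696182
E₀ = V₀·N(d₁) − D·e^(−rT)·N(d₂)
   = 206.7326·0.917630 − 114.4208·0.696182·0.560007 = 145.095136
B₀ = V₀ − E₀ = 206.7326 − 145.095136 = 61.637464
spread = −(1/T)·ln(B₀/D) − r = −(1/5.7392)·ln(61.637464/114.4208) − 0.0631 = 0.04468732

spread=0.0447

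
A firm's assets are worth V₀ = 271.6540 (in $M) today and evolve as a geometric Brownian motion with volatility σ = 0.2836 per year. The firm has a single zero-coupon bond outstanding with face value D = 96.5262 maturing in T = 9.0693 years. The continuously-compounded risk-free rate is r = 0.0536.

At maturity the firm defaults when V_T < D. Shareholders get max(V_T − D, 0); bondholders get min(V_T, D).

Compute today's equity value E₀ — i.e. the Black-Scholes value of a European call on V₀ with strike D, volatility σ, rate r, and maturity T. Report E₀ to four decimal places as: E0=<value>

E0=213.8057

d₁ = [ln(V₀/D) + (r + σ²/2)T] / (σ√T)
   = [ln(271.6540/96.5262) + (0.0536 + 0.5·0.2836²)·9.0693] / (0.2836·√9.0693)
   = [1.034715 + 0.850832] / 0.854069 = 2.207721
d₂ = d₁ − σ√T = 2.207721 − 0.854069 = 1.353651
N(d₁) = 0.986368,  N(d₂) = 0.912076,  e^(−rT) = 0.615011
E₀ = V₀·N(d₁) − D·e^(−rT)·N(d₂)
   = 271.6540·0.986368 − 96.5262·0.615011·0.912076 = 213.805705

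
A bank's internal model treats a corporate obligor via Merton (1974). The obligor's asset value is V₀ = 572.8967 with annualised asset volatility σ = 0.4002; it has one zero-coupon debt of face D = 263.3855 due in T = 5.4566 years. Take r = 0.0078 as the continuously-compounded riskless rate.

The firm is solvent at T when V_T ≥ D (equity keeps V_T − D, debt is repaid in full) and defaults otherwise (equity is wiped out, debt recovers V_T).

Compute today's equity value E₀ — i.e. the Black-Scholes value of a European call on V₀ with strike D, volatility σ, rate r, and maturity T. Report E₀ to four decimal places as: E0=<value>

E0=355.3521

d₁ = [ln(V₀/D) + (r + σ²/2)T] / (σ√T)
   = [ln(572.8967/263.3855) + (0.0078 + 0.5·0.4002²)·5.4566] / (0.4002·√5.4566)
   = [0.777087 + 0.479526] / 0.934842 = 1.344198
d₂ = d₁ − σ√T = 1.344198 − 0.934842 = 0.409356
N(d₁) = 0.910558,  N(d₂) = 0.658861,  e^(−rT) = 0.958332
E₀ = V₀·N(d₁) − D·e^(−rT)·N(d₂)
   = 572.8967·0.910558 − 263.3855·0.958332·0.658861 = 355.352085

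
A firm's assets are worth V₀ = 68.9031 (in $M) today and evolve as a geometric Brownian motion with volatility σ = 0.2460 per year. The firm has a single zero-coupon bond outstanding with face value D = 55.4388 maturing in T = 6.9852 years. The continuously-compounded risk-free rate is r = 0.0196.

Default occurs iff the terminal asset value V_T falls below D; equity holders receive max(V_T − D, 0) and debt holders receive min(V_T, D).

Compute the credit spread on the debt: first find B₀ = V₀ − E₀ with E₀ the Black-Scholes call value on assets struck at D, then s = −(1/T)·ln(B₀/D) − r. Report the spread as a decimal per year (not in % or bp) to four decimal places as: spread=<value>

d₁ = [ln(V₀/D) + (r + σ²/2)T] / (σ√T)
   = [ln(68.9031/55.4388) + (0.0196 + 0.5·0.2460²)·6.9852] / (0.2460·√6.9852)
   = [0.217421 + 0.348268] / 0.650166 = 0.870069
d₂ = d₁ − σ√T = 0.870069 − 0.650166 = 0.219902
N(d₁) = 0.807869,  N(d₂) = 0.587026,  e^(−rT) = 0.872049
E₀ = V₀·N(d₁) − D·e^(−rT)·N(d₂)
   = 68.9031·0.807869 − 55.4388·0.872049·0.587026 = 27.284661
B₀ = V₀ − E₀ = 68.9031 − 27.284661 = 41.618439
spread = −(1/T)·ln(B₀/D) − r = −(1/6.9852)·ln(41.618439/55.4388) − 0.0196 = 0.02144913

spread=0.0214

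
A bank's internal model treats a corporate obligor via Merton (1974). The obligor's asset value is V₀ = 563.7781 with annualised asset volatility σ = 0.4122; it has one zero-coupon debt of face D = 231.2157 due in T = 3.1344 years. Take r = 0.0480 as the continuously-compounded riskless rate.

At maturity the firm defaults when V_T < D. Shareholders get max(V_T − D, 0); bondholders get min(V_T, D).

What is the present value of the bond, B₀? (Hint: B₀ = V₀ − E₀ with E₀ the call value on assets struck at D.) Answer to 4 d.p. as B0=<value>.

B0=190.8774

d₁ = [ln(V₀/D) + (r + σ²/2)T] / (σ√T)
   = [ln(563.7781/231.2157) + (0.0480 + 0.5·0.4122²)·3.1344] / (0.4122·√3.1344)
   = [0.891310 + 0.416732] / 0.729769 = 1.792406
d₂ = d₁ − σ√T = 1.792406 − 0.729769 = 1.062638
N(d₁) = 0.963466,  N(d₂) = 0.856027,  e^(−rT) = 0.860320
E₀ = V₀·N(d₁) − D·e^(−rT)·N(d₂)
   = 563.7781·0.963466 − 231.2157·0.860320·0.856027 = 372.900689
B₀ = V₀ − E₀ = 563.7781 − 372.900689 = 190.877411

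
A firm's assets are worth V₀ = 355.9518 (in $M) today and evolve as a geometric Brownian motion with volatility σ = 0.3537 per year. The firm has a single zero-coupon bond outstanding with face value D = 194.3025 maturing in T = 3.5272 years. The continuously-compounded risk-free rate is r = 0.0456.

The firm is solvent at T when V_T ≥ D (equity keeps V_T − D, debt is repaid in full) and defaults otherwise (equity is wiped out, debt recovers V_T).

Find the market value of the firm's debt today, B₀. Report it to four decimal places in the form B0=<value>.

d₁ = [ln(V₀/D) + (r + σ²/2)T] / (σ√T)
   = [ln(355.9518/194.3025) + (0.0456 + 0.5·0.3537²)·3.5272] / (0.3537·√3.5272)
   = [0.605379 + 0.381473] / 0.664278 = 1.485601
d₂ = d₁ − σ√T = 1.485601 − 0.664278 = 0.821322
N(d₁) = 0.931308,  N(d₂) = 0.794269,  e^(−rT) = 0.851428
E₀ = V₀·N(d₁) − D·e^(−rT)·N(d₂)
   = 355.9518·0.931308 − 194.3025·0.851428·0.794269 = 200.101110
B₀ = V₀ − E₀ = 355.9518 − 200.101110 = 155.850690

B0=155.8507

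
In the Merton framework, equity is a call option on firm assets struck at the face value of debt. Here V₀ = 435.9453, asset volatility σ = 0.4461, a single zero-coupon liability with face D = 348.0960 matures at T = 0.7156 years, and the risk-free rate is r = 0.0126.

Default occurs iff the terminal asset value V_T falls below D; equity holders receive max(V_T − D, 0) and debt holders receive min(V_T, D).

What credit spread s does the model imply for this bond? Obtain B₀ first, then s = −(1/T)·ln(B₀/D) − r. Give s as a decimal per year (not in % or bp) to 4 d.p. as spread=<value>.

spread=0.0993

d₁ = [ln(V₀/D) + (r + σ²/2)T] / (σ√T)
   = [ln(435.9453/348.0960) + (0.0126 + 0.5·0.4461²)·0.7156] / (0.4461·√0.7156)
   = [0.225038 + 0.080221] / 0.377370 = 0.808912
d₂ = d₁ − σ√T = 0.808912 − 0.377370 = 0.431542
N(d₁) = 0.790717,  N(d₂) = 0.666963,  e^(−rT) = 0.991024
E₀ = V₀·N(d₁) − D·e^(−rT)·N(d₂)
   = 435.9453·0.790717 − 348.0960·0.991024·0.666963 = 114.626256
B₀ = V₀ − E₀ = 435.9453 − 114.626256 = 321.319044
spread = −(1/T)·ln(B₀/D) − r = −(1/0.7156)·ln(321.319044/348.0960) − 0.0126 = 0.09925546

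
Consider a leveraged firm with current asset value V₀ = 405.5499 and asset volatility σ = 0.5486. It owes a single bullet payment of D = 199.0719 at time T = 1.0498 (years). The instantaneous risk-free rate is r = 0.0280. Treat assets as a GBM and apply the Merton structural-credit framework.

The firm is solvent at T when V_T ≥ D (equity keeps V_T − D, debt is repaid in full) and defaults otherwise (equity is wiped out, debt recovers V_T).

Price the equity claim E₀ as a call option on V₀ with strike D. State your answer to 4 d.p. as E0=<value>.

E0=218.9501

d₁ = [ln(V₀/D) + (r + σ²/2)T] / (σ√T)
   = [ln(405.5499/199.0719) + (0.0280 + 0.5·0.5486²)·1.0498] / (0.5486·√1.0498)
   = [0.711578 + 0.187369] / 0.562094 = 1.599282
d₂ = d₁ − σ√T = 1.599282 − 0.562094 = 1.037188
N(d₁) = 0.945121,  N(d₂) = 0.850176,  e^(−rT) = 0.971033
E₀ = V₀·N(d₁) − D·e^(−rT)·N(d₂)
   = 405.5499·0.945121 − 199.0719·0.971033·0.850176 = 218.950100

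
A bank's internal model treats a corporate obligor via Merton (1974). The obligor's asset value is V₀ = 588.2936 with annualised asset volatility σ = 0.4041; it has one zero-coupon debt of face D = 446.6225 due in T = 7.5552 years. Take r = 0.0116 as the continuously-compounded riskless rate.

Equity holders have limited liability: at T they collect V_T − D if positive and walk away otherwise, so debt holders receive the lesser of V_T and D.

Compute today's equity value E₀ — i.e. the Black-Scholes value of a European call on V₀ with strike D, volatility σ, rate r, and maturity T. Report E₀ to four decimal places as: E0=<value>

d₁ = [ln(V₀/D) + (r + σ²/2)T] / (σ√T)
   = [ln(588.2936/446.6225) + (0.0116 + 0.5·0.4041²)·7.5552] / (0.4041·√7.5552)
   = [0.275512 + 0.704510] / 1.110739 = 0.882316
d₂ = d₁ − σ√T = 0.882316 − 1.110739 = -0.228422
N(d₁) = 0.811197,  N(d₂) = 0.409659,  e^(−rT) = 0.916090
E₀ = V₀·N(d₁) − D·e^(−rT)·N(d₂)
   = 588.2936·0.811197 − 446.6225·0.916090·0.409659 = 309.611498

E0=309.6115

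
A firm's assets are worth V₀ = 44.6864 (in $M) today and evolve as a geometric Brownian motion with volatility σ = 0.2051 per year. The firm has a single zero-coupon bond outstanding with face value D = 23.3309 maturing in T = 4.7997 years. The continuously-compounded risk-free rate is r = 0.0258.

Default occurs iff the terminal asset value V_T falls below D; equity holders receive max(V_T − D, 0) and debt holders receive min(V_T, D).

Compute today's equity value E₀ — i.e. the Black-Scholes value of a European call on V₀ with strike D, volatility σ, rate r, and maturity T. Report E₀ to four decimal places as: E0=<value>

E0=24.3048

d₁ = [ln(V₀/D) + (r + σ²/2)T] / (σ√T)
   = [ln(44.6864/23.3309) + (0.0258 + 0.5·0.2051²)·4.7997] / (0.2051·√4.7997)
   = [0.649891 + 0.224784] / 0.449338 = 1.946588
d₂ = d₁ − σ√T = 1.946588 − 0.449338 = 1.497250
N(d₁) = 0.974208,  N(d₂) = 0.932836,  e^(−rT) = 0.883528
E₀ = V₀·N(d₁) − D·e^(−rT)·N(d₂)
   = 44.6864·0.974208 − 23.3309·0.883528·0.932836 = 24.304827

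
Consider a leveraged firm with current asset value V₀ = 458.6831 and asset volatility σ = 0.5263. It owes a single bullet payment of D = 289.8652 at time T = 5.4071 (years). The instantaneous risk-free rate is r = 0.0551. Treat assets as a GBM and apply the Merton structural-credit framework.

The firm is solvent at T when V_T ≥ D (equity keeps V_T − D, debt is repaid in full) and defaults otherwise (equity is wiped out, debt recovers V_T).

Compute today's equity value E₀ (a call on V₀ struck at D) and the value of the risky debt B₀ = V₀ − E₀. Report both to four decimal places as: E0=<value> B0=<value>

d₁ = [ln(V₀/D) + (r + σ²/2)T] / (σ√T)
   = [ln(458.6831/289.8652) + (0.0551 + 0.5·0.5263²)·5.4071] / (0.5263·√5.4071)
   = [0.458944 + 1.046792] / 1.223814 = 1.230363
d₂ = d₁ − σ√T = 1.230363 − 1.223814 = 0.006548
N(d₁) = 0.890719,  N(d₂) = 0.502612,  e^(−rT) = 0.742352
E₀ = V₀·N(d₁) − D·e^(−rT)·N(d₂)
   = 458.6831·0.890719 − 289.8652·0.742352·0.502612 = 300.404712
B₀ = V₀ − E₀ = 458.6831 − 300.404712 = 158.278388

E0=300.4047 B0=158.2784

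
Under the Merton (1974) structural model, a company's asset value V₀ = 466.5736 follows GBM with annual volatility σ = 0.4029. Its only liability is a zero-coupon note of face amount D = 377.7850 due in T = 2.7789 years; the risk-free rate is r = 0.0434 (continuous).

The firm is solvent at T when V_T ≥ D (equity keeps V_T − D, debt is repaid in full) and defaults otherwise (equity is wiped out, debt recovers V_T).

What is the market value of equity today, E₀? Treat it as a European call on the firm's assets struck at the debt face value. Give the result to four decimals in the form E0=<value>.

d₁ = [ln(V₀/D) + (r + σ²/2)T] / (σ√T)
   = [ln(466.5736/377.7850) + (0.0434 + 0.5·0.4029²)·2.7789] / (0.4029·√2.7789)
   = [0.211091 + 0.346151] / 0.671636 = 0.829679
d₂ = d₁ − σ√T = 0.829679 − 0.671636 = 0.158043
N(d₁) = 0.796640,  N(d₂) = 0.562789,  e^(−rT) = 0.886385
E₀ = V₀·N(d₁) − D·e^(−rT)·N(d₂)
   = 466.5736·0.796640 − 377.7850·0.886385·0.562789 = 183.234109

E0=183.2341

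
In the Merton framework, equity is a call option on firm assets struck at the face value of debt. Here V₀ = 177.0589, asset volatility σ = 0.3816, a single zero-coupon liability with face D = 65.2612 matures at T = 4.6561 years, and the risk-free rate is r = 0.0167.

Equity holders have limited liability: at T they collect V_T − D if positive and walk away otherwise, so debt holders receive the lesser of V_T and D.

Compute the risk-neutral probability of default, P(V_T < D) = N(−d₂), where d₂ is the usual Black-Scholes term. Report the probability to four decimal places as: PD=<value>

PD=0.1854

d₁ = [ln(V₀/D) + (r + σ²/2)T] / (σ√T)
   = [ln(177.0589/65.2612) + (0.0167 + 0.5·0.3816²)·4.6561] / (0.3816·√4.6561)
   = [0.998085 + 0.416764] / 0.823416 = 1.718267
d₂ = d₁ − σ√T = 1.718267 − 0.823416 = 0.894850
risk-neutral PD = N(−d₂) = N(-0.894850) = 0.185434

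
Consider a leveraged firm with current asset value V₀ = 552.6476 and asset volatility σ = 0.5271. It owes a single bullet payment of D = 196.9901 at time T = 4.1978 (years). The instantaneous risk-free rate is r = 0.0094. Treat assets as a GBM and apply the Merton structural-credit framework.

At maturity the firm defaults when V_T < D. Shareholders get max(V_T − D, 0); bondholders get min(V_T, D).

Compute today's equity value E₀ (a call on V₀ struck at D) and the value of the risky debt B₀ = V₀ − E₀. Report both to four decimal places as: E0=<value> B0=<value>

d₁ = [ln(V₀/D) + (r + σ²/2)T] / (σ√T)
   = [ln(552.6476/196.9901) + (0.0094 + 0.5·0.5271²)·4.1978] / (0.5271·√4.1978)
   = [1.031567 + 0.622606] / 1.079951 = 1.531712
d₂ = d₁ − σ√T = 1.531712 − 1.079951 = 0.451761
N(d₁) = 0.937203,  N(d₂) = 0.674279,  e^(−rT) = 0.961309
E₀ = V₀·N(d₁) − D·e^(−rT)·N(d₂)
   = 552.6476·0.937203 − 196.9901·0.961309·0.674279 = 390.255901
B₀ = V₀ − E₀ = 552.6476 − 390.255901 = 162.391699

E0=390.2559 B0=162.3917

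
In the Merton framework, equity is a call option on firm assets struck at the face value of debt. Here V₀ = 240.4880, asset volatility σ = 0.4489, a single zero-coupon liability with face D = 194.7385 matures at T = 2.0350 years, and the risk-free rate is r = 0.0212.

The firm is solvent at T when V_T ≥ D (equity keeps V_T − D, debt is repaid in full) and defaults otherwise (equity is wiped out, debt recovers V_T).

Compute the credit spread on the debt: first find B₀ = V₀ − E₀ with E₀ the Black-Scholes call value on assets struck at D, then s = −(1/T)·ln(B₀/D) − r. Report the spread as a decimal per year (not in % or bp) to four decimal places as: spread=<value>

d₁ = [ln(V₀/D) + (r + σ²/2)T] / (σ√T)
   = [ln(240.4880/194.7385) + (0.0212 + 0.5·0.4489²)·2.0350] / (0.4489·√2.0350)
   = [0.211013 + 0.248180] / 0.640371 = 0.717072
d₂ = d₁ − σ√T = 0.717072 − 0.640371 = 0.076701
N(d₁) = 0.763335,  N(d₂) = 0.530569,  e^(−rT) = 0.957775
E₀ = V₀·N(d₁) − D·e^(−rT)·N(d₂)
   = 240.4880·0.763335 − 194.7385·0.957775·0.530569 = 84.613439
B₀ = V₀ − E₀ = 240.4880 − 84.613439 = 155.874561
spread = −(1/T)·ln(B₀/D) − r = −(1/2.0350)·ln(155.874561/194.7385) − 0.0212 = 0.08818872

spread=0.0882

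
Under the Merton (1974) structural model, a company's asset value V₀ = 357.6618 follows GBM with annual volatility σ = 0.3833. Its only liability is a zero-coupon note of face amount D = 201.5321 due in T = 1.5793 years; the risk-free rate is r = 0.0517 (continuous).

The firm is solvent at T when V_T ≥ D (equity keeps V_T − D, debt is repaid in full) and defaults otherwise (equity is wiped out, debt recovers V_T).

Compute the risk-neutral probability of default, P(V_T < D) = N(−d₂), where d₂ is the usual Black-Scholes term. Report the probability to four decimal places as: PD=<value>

PD=0.1315

d₁ = [ln(V₀/D) + (r + σ²/2)T] / (σ√T)
   = [ln(357.6618/201.5321) + (0.0517 + 0.5·0.3833²)·1.5793] / (0.3833·√1.5793)
   = [0.573639 + 0.197664] / 0.481694 = 1.601232
d₂ = d₁ − σ√T = 1.601232 − 0.481694 = 1.119538
risk-neutral PD = N(−d₂) = N(-1.119538) = 0.131455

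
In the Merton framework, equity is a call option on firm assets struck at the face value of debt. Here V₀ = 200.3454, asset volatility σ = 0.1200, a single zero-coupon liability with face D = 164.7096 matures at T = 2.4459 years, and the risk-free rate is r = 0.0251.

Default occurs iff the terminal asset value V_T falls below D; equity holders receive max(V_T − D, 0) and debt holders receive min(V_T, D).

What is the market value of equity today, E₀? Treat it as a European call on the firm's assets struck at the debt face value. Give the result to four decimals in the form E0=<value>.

d₁ = [ln(V₀/D) + (r + σ²/2)T] / (σ√T)
   = [ln(200.3454/164.7096) + (0.0251 + 0.5·0.1200²)·2.4459] / (0.1200·√2.4459)
   = [0.195859 + 0.079003] / 0.187672 = 1.464581
d₂ = d₁ − σ√T = 1.464581 − 0.187672 = 1.276908
N(d₁) = 0.928482,  N(d₂) = 0.899183,  e^(−rT) = 0.940454
E₀ = V₀·N(d₁) − D·e^(−rT)·N(d₂)
   = 200.3454·0.928482 − 164.7096·0.940454·0.899183 = 46.732083

E0=46.7321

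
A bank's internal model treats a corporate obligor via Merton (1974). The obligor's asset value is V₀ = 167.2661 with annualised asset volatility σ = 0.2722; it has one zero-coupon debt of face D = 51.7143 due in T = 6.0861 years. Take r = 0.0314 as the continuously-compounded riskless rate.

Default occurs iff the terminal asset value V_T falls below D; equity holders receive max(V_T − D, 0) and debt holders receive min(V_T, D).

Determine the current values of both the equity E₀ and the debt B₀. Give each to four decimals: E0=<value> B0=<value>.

E0=124.9699 B0=42.2962

d₁ = [ln(V₀/D) + (r + σ²/2)T] / (σ√T)
   = [ln(167.2661/51.7143) + (0.0314 + 0.5·0.2722²)·6.0861] / (0.2722·√6.0861)
   = [1.173852 + 0.416572] / 0.671518 = 2.368400
d₂ = d₁ − σ√T = 2.368400 − 0.671518 = 1.696882
N(d₁) = 0.991067,  N(d₂) = 0.955141,  e^(−rT) = 0.826047
E₀ = V₀·N(d₁) − D·e^(−rT)·N(d₂)
   = 167.2661·0.991067 − 51.7143·0.826047·0.955141 = 124.969860
B₀ = V₀ − E₀ = 167.2661 − 124.969860 = 42.296240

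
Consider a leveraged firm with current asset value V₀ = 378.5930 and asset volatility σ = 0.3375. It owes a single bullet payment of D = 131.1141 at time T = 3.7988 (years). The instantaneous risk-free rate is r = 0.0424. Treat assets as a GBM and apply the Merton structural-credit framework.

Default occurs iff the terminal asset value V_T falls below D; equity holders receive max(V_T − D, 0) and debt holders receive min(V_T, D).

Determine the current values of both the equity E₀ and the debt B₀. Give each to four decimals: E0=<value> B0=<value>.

E0=268.5869 B0=110.0061

d₁ = [ln(V₀/D) + (r + σ²/2)T] / (σ√T)
   = [ln(378.5930/131.1141) + (0.0424 + 0.5·0.3375²)·3.7988] / (0.3375·√3.7988)
   = [1.060394 + 0.377423] / 0.657805 = 2.185780
d₂ = d₁ − σ√T = 2.185780 − 0.657805 = 1.527975
N(d₁) = 0.985584,  N(d₂) = 0.936741,  e^(−rT) = 0.851233
E₀ = V₀·N(d₁) − D·e^(−rT)·N(d₂)
   = 378.5930·0.985584 − 131.1141·0.851233·0.936741 = 268.586871
B₀ = V₀ − E₀ = 378.5930 − 268.586871 = 110.006129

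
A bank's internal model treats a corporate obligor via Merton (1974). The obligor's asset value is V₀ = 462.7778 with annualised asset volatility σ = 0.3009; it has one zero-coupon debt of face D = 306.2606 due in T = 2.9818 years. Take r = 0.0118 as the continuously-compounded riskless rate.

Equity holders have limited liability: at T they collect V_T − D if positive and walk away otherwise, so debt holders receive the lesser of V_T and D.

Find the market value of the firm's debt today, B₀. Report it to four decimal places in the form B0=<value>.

B0=275.4124

d₁ = [ln(V₀/D) + (r + σ²/2)T] / (σ√T)
   = [ln(462.7778/306.2606) + (0.0118 + 0.5·0.3009²)·2.9818] / (0.3009·√2.9818)
   = [0.412811 + 0.170173] / 0.519591 = 1.122004
d₂ = d₁ − σ√T = 1.122004 − 0.519591 = 0.602414
N(d₁) = 0.869070,  N(d₂) = 0.726551,  e^(−rT) = 0.965427
E₀ = V₀·N(d₁) − D·e^(−rT)·N(d₂)
   = 462.7778·0.869070 − 306.2606·0.965427·0.726551 = 187.365423
B₀ = V₀ − E₀ = 462.7778 − 187.365423 = 275.412377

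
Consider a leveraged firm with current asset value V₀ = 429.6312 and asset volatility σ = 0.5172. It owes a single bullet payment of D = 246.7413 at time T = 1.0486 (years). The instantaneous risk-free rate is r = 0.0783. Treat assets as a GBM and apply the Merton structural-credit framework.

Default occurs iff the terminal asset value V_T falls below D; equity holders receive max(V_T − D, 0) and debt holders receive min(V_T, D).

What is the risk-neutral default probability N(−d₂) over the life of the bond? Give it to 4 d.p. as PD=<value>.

d₁ = [ln(V₀/D) + (r + σ²/2)T] / (σ√T)
   = [ln(429.6312/246.7413) + (0.0783 + 0.5·0.5172²)·1.0486] / (0.5172·√1.0486)
   = [0.554587 + 0.222353] / 0.529619 = 1.466980
d₂ = d₁ − σ√T = 1.466980 − 0.529619 = 0.937361
risk-neutral PD = N(−d₂) = N(-0.937361) = 0.174286

PD=0.1743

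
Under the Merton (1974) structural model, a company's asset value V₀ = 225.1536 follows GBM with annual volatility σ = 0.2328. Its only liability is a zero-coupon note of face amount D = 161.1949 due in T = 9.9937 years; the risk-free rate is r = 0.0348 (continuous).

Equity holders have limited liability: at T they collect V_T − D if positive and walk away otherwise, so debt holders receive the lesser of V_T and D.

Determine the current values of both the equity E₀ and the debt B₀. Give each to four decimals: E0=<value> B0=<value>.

d₁ = [ln(V₀/D) + (r + σ²/2)T] / (σ√T)
   = [ln(225.1536/161.1949) + (0.0348 + 0.5·0.2328²)·9.9937] / (0.2328·√9.9937)
   = [0.334169 + 0.618589] / 0.735946 = 1.294602
d₂ = d₁ − σ√T = 1.294602 − 0.735946 = 0.558656
N(d₁) = 0.902271,  N(d₂) = 0.711802,  e^(−rT) = 0.706254
E₀ = V₀·N(d₁) − D·e^(−rT)·N(d₂)
   = 225.1536·0.902271 − 161.1949·0.706254·0.711802 = 122.114916
B₀ = V₀ − E₀ = 225.1536 − 122.114916 = 103.038684

E0=122.1149 B0=103.0387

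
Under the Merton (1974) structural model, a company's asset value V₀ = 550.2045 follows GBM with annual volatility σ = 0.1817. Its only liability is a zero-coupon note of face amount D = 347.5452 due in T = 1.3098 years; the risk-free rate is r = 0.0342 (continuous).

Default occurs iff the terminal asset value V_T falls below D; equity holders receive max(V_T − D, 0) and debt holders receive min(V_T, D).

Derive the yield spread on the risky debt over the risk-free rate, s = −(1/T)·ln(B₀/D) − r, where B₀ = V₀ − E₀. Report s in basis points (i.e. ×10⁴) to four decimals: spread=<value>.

spread=5.1381

d₁ = [ln(V₀/D) + (r + σ²/2)T] / (σ√T)
   = [ln(550.2045/347.5452) + (0.0342 + 0.5·0.1817²)·1.3098] / (0.1817·√1.3098)
   = [0.459395 + 0.066417] / 0.207949 = 2.528558
d₂ = d₁ − σ√T = 2.528558 − 0.207949 = 2.320609
N(d₁) = 0.994273,  N(d₂) = 0.989846,  e^(−rT) = 0.956193
E₀ = V₀·N(d₁) − D·e^(−rT)·N(d₂)
   = 550.2045·0.994273 − 347.5452·0.956193·0.989846 = 218.107669
B₀ = V₀ − E₀ = 550.2045 − 218.107669 = 332.096831
spread = −(1/T)·ln(B₀/D) − r = −(1/1.3098)·ln(332.096831/347.5452) − 0.0342 = 0.00051381
in basis points: 0.00051381 × 10⁴ = 5.1381 bp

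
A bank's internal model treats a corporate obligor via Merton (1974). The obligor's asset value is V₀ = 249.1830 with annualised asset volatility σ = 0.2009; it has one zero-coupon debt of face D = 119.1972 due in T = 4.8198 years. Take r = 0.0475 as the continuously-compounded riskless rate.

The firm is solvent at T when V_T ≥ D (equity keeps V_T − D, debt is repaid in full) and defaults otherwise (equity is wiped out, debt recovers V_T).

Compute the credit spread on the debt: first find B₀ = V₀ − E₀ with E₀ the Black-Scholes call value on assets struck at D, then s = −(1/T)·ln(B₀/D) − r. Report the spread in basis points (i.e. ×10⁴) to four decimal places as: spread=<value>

d₁ = [ln(V₀/D) + (r + σ²/2)T] / (σ√T)
   = [ln(249.1830/119.1972) + (0.0475 + 0.5·0.2009²)·4.8198] / (0.2009·√4.8198)
   = [0.737408 + 0.326206] / 0.441057 = 2.411514
d₂ = d₁ − σ√T = 2.411514 − 0.441057 = 1.970457
N(d₁) = 0.992057,  N(d₂) = 0.975607,  e^(−rT) = 0.795376
E₀ = V₀·N(d₁) − D·e^(−rT)·N(d₂)
   = 249.1830·0.992057 − 119.1972·0.795376·0.975607 = 154.709725
B₀ = V₀ − E₀ = 249.1830 − 154.709725 = 94.473275
spread = −(1/T)·ln(B₀/D) − r = −(1/4.8198)·ln(94.473275/119.1972) − 0.0475 = 0.00073069
in basis points: 0.00073069 × 10⁴ = 7.3069 bp

spread=7.3069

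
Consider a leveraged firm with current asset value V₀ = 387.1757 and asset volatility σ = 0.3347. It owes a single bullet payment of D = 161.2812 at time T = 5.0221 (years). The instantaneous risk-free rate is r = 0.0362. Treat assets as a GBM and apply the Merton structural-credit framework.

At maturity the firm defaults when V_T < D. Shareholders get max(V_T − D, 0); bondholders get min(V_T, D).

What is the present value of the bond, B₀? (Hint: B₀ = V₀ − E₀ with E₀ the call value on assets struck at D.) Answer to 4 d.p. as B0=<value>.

B0=128.6295

d₁ = [ln(V₀/D) + (r + σ²/2)T] / (σ√T)
   = [ln(387.1757/161.2812) + (0.0362 + 0.5·0.3347²)·5.0221] / (0.3347·√5.0221)
   = [0.875729 + 0.463098] / 0.750064 = 1.784950
d₂ = d₁ − σ√T = 1.784950 − 0.750064 = 1.034886
N(d₁) = 0.962865,  N(d₂) = 0.849639,  e^(−rT) = 0.833768
E₀ = V₀·N(d₁) − D·e^(−rT)·N(d₂)
   = 387.1757·0.962865 − 161.2812·0.833768·0.849639 = 258.546153
B₀ = V₀ − E₀ = 387.1757 − 258.546153 = 128.629547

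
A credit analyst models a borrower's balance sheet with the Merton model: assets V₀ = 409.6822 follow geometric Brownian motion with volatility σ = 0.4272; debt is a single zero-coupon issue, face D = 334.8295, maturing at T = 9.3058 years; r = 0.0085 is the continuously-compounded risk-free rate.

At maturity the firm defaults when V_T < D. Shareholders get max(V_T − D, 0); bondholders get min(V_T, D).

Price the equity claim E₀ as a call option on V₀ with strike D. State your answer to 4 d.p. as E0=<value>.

d₁ = [ln(V₀/D) + (r + σ²/2)T] / (σ√T)
   = [ln(409.6822/334.8295) + (0.0085 + 0.5·0.4272²)·9.3058] / (0.4272·√9.3058)
   = [0.201760 + 0.928253] / 1.303191 = 0.867112
d₂ = d₁ − σ√T = 0.867112 − 1.303191 = -0.436079
N(d₁) = 0.807060,  N(d₂) = 0.331390,  e^(−rT) = 0.923948
E₀ = V₀·N(d₁) − D·e^(−rT)·N(d₂)
   = 409.6822·0.807060 − 334.8295·0.923948·0.331390 = 228.117583

E0=228.1176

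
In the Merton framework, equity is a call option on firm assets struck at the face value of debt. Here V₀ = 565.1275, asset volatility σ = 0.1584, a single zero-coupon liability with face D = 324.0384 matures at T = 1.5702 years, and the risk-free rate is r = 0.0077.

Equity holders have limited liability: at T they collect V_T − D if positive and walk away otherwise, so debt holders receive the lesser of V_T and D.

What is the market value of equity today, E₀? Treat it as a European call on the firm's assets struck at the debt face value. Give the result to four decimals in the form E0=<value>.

d₁ = [ln(V₀/D) + (r + σ²/2)T] / (σ√T)
   = [ln(565.1275/324.0384) + (0.0077 + 0.5·0.1584²)·1.5702] / (0.1584·√1.5702)
   = [0.556189 + 0.031789] / 0.198487 = 2.962298
d₂ = d₁ − σ√T = 2.962298 − 0.198487 = 2.763811
N(d₁) = 0.998473,  N(d₂) = 0.997143,  e^(−rT) = 0.987982
E₀ = V₀·N(d₁) − D·e^(−rT)·N(d₂)
   = 565.1275·0.998473 − 324.0384·0.987982·0.997143 = 245.034998

E0=245.0350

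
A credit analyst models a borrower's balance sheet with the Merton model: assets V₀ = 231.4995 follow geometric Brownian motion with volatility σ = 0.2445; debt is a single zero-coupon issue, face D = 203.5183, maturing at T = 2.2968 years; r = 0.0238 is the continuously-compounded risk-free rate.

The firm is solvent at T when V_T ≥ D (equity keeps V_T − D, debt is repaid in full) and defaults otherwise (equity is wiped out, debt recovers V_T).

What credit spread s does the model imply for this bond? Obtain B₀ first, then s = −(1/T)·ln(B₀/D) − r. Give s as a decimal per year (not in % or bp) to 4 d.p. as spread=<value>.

d₁ = [ln(V₀/D) + (r + σ²/2)T] / (σ√T)
   = [ln(231.4995/203.5183) + (0.0238 + 0.5·0.2445²)·2.2968] / (0.2445·√2.2968)
   = [0.128822 + 0.123315] / 0.370545 = 0.680451
d₂ = d₁ − σ√T = 0.680451 − 0.370545 = 0.309906
N(d₁) = 0.751890,  N(d₂) = 0.621684,  e^(−rT) = 0.946803
E₀ = V₀·N(d₁) − D·e^(−rT)·N(d₂)
   = 231.4995·0.751890 − 203.5183·0.946803·0.621684 = 54.268876
B₀ = V₀ − E₀ = 231.4995 − 54.268876 = 177.230624
spread = −(1/T)·ln(B₀/D) − r = −(1/2.2968)·ln(177.230624/203.5183) − 0.0238 = 0.03641599

spread=0.0364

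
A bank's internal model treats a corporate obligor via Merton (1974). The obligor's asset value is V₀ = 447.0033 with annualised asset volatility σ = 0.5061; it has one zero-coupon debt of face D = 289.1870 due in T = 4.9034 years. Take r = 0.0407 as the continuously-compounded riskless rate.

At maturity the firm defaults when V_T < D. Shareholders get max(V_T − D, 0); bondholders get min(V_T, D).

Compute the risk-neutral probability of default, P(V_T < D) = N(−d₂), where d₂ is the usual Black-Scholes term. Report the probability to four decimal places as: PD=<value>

PD=0.4975

d₁ = [ln(V₀/D) + (r + σ²/2)T] / (σ√T)
   = [ln(447.0033/289.1870) + (0.0407 + 0.5·0.5061²)·4.9034] / (0.5061·√4.9034)
   = [0.435492 + 0.827540] / 1.120689 = 1.127014
d₂ = d₁ − σ√T = 1.127014 − 1.120689 = 0.006326
risk-neutral PD = N(−d₂) = N(-0.006326) = 0.497476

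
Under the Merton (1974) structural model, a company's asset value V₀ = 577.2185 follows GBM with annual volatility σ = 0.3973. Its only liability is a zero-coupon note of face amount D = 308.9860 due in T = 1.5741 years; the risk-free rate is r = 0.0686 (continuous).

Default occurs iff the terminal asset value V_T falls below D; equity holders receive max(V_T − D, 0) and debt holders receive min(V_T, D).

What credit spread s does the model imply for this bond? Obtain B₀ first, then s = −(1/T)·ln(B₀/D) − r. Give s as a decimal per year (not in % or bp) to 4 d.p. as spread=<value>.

spread=0.0142

d₁ = [ln(V₀/D) + (r + σ²/2)T] / (σ√T)
   = [ln(577.2185/308.9860) + (0.0686 + 0.5·0.3973²)·1.5741] / (0.3973·√1.5741)
   = [0.624925 + 0.232217] / 0.498465 = 1.719563
d₂ = d₁ − σ√T = 1.719563 − 0.498465 = 1.221098
N(d₁) = 0.957244,  N(d₂) = 0.888975,  e^(−rT) = 0.897643
E₀ = V₀·N(d₁) − D·e^(−rT)·N(d₂)
   = 577.2185·0.957244 − 308.9860·0.897643·0.888975 = 305.973606
B₀ = V₀ − E₀ = 577.2185 − 305.973606 = 271.244894
spread = −(1/T)·ln(B₀/D) − r = −(1/1.5741)·ln(271.244894/308.9860) − 0.0686 = 0.01416087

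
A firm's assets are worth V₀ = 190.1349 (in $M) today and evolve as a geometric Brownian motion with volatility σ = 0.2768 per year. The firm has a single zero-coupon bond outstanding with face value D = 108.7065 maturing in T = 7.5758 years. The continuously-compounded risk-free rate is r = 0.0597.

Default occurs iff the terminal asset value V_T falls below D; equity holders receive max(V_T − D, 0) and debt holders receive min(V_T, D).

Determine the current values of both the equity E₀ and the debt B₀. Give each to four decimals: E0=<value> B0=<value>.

d₁ = [ln(V₀/D) + (r + σ²/2)T] / (σ√T)
   = [ln(190.1349/108.7065) + (0.0597 + 0.5·0.2768²)·7.5758] / (0.2768·√7.5758)
   = [0.559082 + 0.742497] / 0.761869 = 1.708403
d₂ = d₁ − σ√T = 1.708403 − 0.761869 = 0.946534
N(d₁) = 0.956219,  N(d₂) = 0.828062,  e^(−rT) = 0.636179
E₀ = V₀·N(d₁) − D·e^(−rT)·N(d₂)
   = 190.1349·0.956219 − 108.7065·0.636179·0.828062 = 124.544539
B₀ = V₀ − E₀ = 190.1349 − 124.544539 = 65.590361

E0=124.5445 B0=65.5904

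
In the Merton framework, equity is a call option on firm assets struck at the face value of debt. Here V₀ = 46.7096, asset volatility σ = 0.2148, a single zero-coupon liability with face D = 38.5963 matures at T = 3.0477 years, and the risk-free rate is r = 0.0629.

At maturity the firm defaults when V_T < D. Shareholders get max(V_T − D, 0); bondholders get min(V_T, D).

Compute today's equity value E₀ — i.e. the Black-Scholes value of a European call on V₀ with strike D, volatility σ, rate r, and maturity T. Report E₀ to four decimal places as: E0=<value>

d₁ = [ln(V₀/D) + (r + σ²/2)T] / (σ√T)
   = [ln(46.7096/38.5963) + (0.0629 + 0.5·0.2148²)·3.0477] / (0.2148·√3.0477)
   = [0.190793 + 0.262009] / 0.374991 = 1.207504
d₂ = d₁ − σ√T = 1.207504 − 0.374991 = 0.832513
N(d₁) = 0.886381,  N(d₂) = 0.797440,  e^(−rT) = 0.825554
E₀ = V₀·N(d₁) − D·e^(−rT)·N(d₂)
   = 46.7096·0.886381 − 38.5963·0.825554·0.797440 = 15.993386

E0=15.9934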